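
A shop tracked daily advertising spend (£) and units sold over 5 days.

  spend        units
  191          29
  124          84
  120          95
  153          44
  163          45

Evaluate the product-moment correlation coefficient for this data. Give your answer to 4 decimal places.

-0.9553

n = 5, Σx = 751, Σy = 297, Σx² = 116235, Σy² = 20883, Σxy = 41422
nΣxy − ΣxΣy = 207110 − 223047 = -15937
nΣx² − (Σx)² = 581175 − 564001 = 17174; nΣy² − (Σy)² = 104415 − 88209 = 16206
r = -15937 / √(17174 × 16206) = -15937 / 16682.9807 ≈ -0.9553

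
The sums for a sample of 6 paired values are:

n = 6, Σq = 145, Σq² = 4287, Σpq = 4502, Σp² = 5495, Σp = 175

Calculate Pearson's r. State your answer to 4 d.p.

0.4932

r = (nΣpq − ΣpΣq) / √[(nΣp² − (Σp)²)(nΣq² − (Σq)²)]
Numerator: 6×4502 − 175×145 = 1637
Denominator: √[(32970 − 30625)(25722 − 21025)] = √[2345 × 4697] = 3318.8048
r = 1637 / 3318.8048 ≈ 0.4932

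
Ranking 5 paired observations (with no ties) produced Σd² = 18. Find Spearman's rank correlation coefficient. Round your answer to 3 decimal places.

0.100

ρ = 1 − 6Σd² / [n(n²−1)] = 1 − 6×18 / (5×24)
  = 1 − 108/120 = 1 − 0.9000 ≈ 0.100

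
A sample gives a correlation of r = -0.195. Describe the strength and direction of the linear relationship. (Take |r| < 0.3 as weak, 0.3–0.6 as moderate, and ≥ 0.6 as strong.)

weak negative

r = -0.195 < 0 so the relationship is negative.
|r| = 0.195, which falls in the weak range.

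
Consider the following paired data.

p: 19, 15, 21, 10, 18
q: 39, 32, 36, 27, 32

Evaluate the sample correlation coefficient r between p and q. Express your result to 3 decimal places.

0.866

n = 5, Σp = 83, Σq = 166, Σp² = 1451, Σq² = 5594, Σpq = 2823
nΣpq − ΣpΣq = 14115 − 13778 = 337
nΣp² − (Σp)² = 7255 − 6889 = 366; nΣq² − (Σq)² = 27970 − 27556 = 414
r = 337 / √(366 × 414) = 337 / 389.2608 ≈ 0.866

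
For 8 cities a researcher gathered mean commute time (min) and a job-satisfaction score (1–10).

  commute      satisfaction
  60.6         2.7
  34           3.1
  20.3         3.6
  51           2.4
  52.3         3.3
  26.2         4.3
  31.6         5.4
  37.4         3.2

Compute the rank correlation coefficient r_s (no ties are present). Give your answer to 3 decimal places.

Rank commute: 8, 4, 1, 6, 7, 2, 3, 5
Rank satisfaction: 2, 3, 6, 1, 5, 7, 8, 4
d = rank(commute) − rank(satisfaction): 6, 1, -5, 5, 2, -5, -5, 1; Σd² = 142
ρ = 1 − 6Σd² / [n(n²−1)] = 1 − 6×142 / (8×63) = 1 − 852/504 ≈ -0.690

-0.690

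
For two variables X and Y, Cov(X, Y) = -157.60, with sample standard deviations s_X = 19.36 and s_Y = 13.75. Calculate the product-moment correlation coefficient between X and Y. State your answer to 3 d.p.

r = Cov(X,Y) / (s_X · s_Y) = -157.60 / (19.36 × 13.75)
  = -157.60 / 266.2000 ≈ -0.592

-0.592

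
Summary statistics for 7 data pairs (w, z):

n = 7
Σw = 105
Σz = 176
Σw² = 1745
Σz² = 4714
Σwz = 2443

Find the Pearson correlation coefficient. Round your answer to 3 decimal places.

r = (nΣwz − ΣwΣz) / √[(nΣw² − (Σw)²)(nΣz² − (Σz)²)]
Numerator: 7×2443 − 105×176 = -1379
Denominator: √[(12215 − 11025)(32998 − 30976)] = √[1190 × 2022] = 1551.1866
r = -1379 / 1551.1866 ≈ -0.889

-0.889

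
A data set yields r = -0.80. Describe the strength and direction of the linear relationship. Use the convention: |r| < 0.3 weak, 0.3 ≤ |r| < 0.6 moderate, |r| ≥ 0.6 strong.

strong negative

r = -0.80 < 0 so the relationship is negative.
|r| = 0.80, which falls in the strong range.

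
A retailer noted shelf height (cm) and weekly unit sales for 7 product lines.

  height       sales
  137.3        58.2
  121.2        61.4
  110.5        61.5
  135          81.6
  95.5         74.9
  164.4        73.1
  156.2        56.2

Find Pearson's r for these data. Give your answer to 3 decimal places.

n = 7, Σx = 920.1, Σy = 466.9, Σx² = 124522.03, Σy² = 31710.07, Σxy = 61193.32
nΣxy − ΣxΣy = 428353.24 − 429594.69 = -1241.45
nΣx² − (Σx)² = 871654.21 − 846584.01 = 25070.2; nΣy² − (Σy)² = 221970.49 − 217995.61 = 3974.88
r = -1241.45 / √(25070.2 × 3974.88) = -1241.45 / 9982.5366 ≈ -0.124

-0.124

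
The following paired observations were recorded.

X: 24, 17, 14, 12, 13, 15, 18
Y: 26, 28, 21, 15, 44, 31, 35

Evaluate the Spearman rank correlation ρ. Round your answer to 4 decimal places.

0.2143

Rank X: 7, 5, 3, 1, 2, 4, 6
Rank Y: 3, 4, 2, 1, 7, 5, 6
d = rank(X) − rank(Y): 4, 1, 1, 0, -5, -1, 0; Σd² = 44
ρ = 1 − 6Σd² / [n(n²−1)] = 1 − 6×44 / (7×48) = 1 − 264/336 ≈ 0.2143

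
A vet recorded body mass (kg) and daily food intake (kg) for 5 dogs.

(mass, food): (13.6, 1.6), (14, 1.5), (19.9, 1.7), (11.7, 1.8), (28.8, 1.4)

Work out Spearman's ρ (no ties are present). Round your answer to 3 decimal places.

-0.700

Rank mass: 2, 3, 4, 1, 5
Rank food: 3, 2, 4, 5, 1
d = rank(mass) − rank(food): -1, 1, 0, -4, 4; Σd² = 34
ρ = 1 − 6Σd² / [n(n²−1)] = 1 − 6×34 / (5×24) = 1 − 204/120 ≈ -0.700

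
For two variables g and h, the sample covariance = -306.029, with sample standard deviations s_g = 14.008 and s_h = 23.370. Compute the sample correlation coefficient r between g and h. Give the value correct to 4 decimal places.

-0.9348

r = Cov(g,h) / (s_g · s_h) = -306.029 / (14.008 × 23.370)
  = -306.029 / 327.3670 ≈ -0.9348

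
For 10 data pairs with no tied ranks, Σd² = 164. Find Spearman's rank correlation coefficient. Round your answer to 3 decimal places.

0.006

ρ = 1 − 6Σd² / [n(n²−1)] = 1 − 6×164 / (10×99)
  = 1 − 984/990 = 1 − 0.9939 ≈ 0.006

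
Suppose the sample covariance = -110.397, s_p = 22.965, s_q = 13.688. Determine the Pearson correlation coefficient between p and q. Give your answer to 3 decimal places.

r = Cov(p,q) / (s_p · s_q) = -110.397 / (22.965 × 13.688)
  = -110.397 / 314.3449 ≈ -0.351

-0.351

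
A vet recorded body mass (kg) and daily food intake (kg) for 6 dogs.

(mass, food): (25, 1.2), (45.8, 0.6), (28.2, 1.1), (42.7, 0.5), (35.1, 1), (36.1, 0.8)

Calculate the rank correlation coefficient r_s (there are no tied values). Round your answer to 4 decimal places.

-0.9429

Rank mass: 1, 6, 2, 5, 3, 4
Rank food: 6, 2, 5, 1, 4, 3
d = rank(mass) − rank(food): -5, 4, -3, 4, -1, 1; Σd² = 68
ρ = 1 − 6Σd² / [n(n²−1)] = 1 − 6×68 / (6×35) = 1 − 408/210 ≈ -0.9429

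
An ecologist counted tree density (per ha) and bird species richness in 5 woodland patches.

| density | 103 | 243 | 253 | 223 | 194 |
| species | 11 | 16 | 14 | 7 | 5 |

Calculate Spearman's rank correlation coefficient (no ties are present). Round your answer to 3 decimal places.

Rank density: 1, 4, 5, 3, 2
Rank species: 3, 5, 4, 2, 1
d = rank(density) − rank(species): -2, -1, 1, 1, 1; Σd² = 8
ρ = 1 − 6Σd² / [n(n²−1)] = 1 − 6×8 / (5×24) = 1 − 48/120 ≈ 0.600

0.600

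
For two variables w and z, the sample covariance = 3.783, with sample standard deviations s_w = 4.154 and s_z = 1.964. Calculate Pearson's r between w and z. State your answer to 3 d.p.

r = Cov(w,z) / (s_w · s_z) = 3.783 / (4.154 × 1.964)
  = 3.783 / 8.1585 ≈ 0.464

0.464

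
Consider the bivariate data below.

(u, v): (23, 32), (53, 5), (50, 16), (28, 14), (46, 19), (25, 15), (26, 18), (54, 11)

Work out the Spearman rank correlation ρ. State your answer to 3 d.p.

-0.667

Rank u: 1, 7, 6, 4, 5, 2, 3, 8
Rank v: 8, 1, 5, 3, 7, 4, 6, 2
d = rank(u) − rank(v): -7, 6, 1, 1, -2, -2, -3, 6; Σd² = 140
ρ = 1 − 6Σd² / [n(n²−1)] = 1 − 6×140 / (8×63) = 1 − 840/504 ≈ -0.667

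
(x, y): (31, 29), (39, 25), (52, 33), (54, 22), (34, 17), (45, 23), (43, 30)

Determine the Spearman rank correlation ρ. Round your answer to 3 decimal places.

0.071

Rank x: 1, 3, 6, 7, 2, 5, 4
Rank y: 5, 4, 7, 2, 1, 3, 6
d = rank(x) − rank(y): -4, -1, -1, 5, 1, 2, -2; Σd² = 52
ρ = 1 − 6Σd² / [n(n²−1)] = 1 − 6×52 / (7×48) = 1 − 312/336 ≈ 0.071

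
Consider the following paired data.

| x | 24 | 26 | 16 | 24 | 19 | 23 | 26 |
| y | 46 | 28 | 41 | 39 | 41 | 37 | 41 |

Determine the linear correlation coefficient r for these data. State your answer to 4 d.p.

-0.3366

n = 7, Σx = 158, Σy = 273, Σx² = 3650, Σy² = 10833, Σxy = 6120
nΣxy − ΣxΣy = 42840 − 43134 = -294
nΣx² − (Σx)² = 25550 − 24964 = 586; nΣy² − (Σy)² = 75831 − 74529 = 1302
r = -294 / √(586 × 1302) = -294 / 873.4827 ≈ -0.3366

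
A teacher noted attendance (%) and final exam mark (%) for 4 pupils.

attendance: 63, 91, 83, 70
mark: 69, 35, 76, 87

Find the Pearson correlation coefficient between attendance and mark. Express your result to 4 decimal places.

-0.6629

n = 4, Σx = 307, Σy = 267, Σx² = 24039, Σy² = 19331, Σxy = 19930
nΣxy − ΣxΣy = 79720 − 81969 = -2249
nΣx² − (Σx)² = 96156 − 94249 = 1907; nΣy² − (Σy)² = 77324 − 71289 = 6035
r = -2249 / √(1907 × 6035) = -2249 / 3392.4541 ≈ -0.6629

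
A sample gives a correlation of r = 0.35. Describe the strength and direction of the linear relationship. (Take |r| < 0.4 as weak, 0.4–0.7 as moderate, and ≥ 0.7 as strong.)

r = 0.35 > 0 so the relationship is positive.
|r| = 0.35, which falls in the weak range.

weak positive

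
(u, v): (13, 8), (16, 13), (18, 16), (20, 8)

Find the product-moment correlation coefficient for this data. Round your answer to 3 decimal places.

0.177

n = 4, Σu = 67, Σv = 45, Σu² = 1149, Σv² = 553, Σuv = 760
nΣuv − ΣuΣv = 3040 − 3015 = 25
nΣu² − (Σu)² = 4596 − 4489 = 107; nΣv² − (Σv)² = 2212 − 2025 = 187
r = 25 / √(107 × 187) = 25 / 141.4532 ≈ 0.177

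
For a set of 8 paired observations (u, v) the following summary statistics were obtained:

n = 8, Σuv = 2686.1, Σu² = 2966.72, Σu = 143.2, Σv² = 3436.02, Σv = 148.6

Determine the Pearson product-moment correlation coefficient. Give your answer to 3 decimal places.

r = (nΣuv − ΣuΣv) / √[(nΣu² − (Σu)²)(nΣv² − (Σv)²)]
Numerator: 8×2686.1 − 143.2×148.6 = 209.28
Denominator: √[(23733.76 − 20506.24)(27488.16 − 22081.96)] = √[3227.52 × 5406.2] = 4177.1544
r = 209.28 / 4177.1544 ≈ 0.050

0.050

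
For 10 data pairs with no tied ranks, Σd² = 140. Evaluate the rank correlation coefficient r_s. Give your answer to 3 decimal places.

ρ = 1 − 6Σd² / [n(n²−1)] = 1 − 6×140 / (10×99)
  = 1 − 840/990 = 1 − 0.8485 ≈ 0.152

0.152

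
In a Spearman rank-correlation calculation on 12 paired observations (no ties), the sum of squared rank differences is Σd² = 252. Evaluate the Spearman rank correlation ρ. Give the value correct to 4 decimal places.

ρ = 1 − 6Σd² / [n(n²−1)] = 1 − 6×252 / (12×143)
  = 1 − 1512/1716 = 1 − 0.88112 ≈ 0.1189

0.1189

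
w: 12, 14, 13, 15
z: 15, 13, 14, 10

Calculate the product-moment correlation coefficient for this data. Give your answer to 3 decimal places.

-0.956

n = 4, Σw = 54, Σz = 52, Σw² = 734, Σz² = 690, Σwz = 694
nΣwz − ΣwΣz = 2776 − 2808 = -32
nΣw² − (Σw)² = 2936 − 2916 = 20; nΣz² − (Σz)² = 2760 − 2704 = 56
r = -32 / √(20 × 56) = -32 / 33.4664 ≈ -0.956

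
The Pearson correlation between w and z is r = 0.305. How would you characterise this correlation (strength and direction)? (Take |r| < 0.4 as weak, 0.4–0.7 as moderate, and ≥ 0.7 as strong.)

weak positive

r = 0.305 > 0 so the relationship is positive.
|r| = 0.305, which falls in the weak range.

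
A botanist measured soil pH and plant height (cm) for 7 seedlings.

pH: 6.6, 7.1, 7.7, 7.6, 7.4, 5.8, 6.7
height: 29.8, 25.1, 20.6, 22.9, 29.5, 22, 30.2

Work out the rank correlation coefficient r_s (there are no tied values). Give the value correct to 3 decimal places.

-0.393

Rank pH: 2, 4, 7, 6, 5, 1, 3
Rank height: 6, 4, 1, 3, 5, 2, 7
d = rank(pH) − rank(height): -4, 0, 6, 3, 0, -1, -4; Σd² = 78
ρ = 1 − 6Σd² / [n(n²−1)] = 1 − 6×78 / (7×48) = 1 − 468/336 ≈ -0.393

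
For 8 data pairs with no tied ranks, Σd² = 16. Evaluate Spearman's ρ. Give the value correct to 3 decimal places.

0.810

ρ = 1 − 6Σd² / [n(n²−1)] = 1 − 6×16 / (8×63)
  = 1 − 96/504 = 1 − 0.1905 ≈ 0.810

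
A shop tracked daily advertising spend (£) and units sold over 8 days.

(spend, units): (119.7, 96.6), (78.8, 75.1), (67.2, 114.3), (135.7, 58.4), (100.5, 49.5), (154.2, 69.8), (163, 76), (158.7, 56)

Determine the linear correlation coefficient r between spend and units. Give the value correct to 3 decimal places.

-0.480

n = 8, Σx = 977.8, Σy = 595.7, Σx² = 129100.44, Σy² = 47680.91, Σxy = 70099.85
nΣxy − ΣxΣy = 560798.8 − 582475.46 = -21676.66
nΣx² − (Σx)² = 1032803.52 − 956092.84 = 76710.68; nΣy² − (Σy)² = 381447.28 − 354858.49 = 26588.79
r = -21676.66 / √(76710.68 × 26588.79) = -21676.66 / 45162.4198 ≈ -0.480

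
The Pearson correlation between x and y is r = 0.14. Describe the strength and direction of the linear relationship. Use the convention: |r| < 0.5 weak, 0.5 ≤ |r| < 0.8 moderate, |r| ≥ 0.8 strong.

weak positive

r = 0.14 > 0 so the relationship is positive.
|r| = 0.14, which falls in the weak range.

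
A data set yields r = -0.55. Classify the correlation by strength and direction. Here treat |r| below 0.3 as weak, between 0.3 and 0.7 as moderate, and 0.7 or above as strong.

moderate negative

r = -0.55 < 0 so the relationship is negative.
|r| = 0.55, which falls in the moderate range.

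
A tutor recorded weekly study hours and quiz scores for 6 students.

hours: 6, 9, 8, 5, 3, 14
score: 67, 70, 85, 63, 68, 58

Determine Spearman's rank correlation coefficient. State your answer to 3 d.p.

-0.086

Rank hours: 3, 5, 4, 2, 1, 6
Rank score: 3, 5, 6, 2, 4, 1
d = rank(hours) − rank(score): 0, 0, -2, 0, -3, 5; Σd² = 38
ρ = 1 − 6Σd² / [n(n²−1)] = 1 − 6×38 / (6×35) = 1 − 228/210 ≈ -0.086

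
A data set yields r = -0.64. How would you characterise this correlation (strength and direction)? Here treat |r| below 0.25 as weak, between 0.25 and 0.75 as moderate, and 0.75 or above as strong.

moderate negative

r = -0.64 < 0 so the relationship is negative.
|r| = 0.64, which falls in the moderate range.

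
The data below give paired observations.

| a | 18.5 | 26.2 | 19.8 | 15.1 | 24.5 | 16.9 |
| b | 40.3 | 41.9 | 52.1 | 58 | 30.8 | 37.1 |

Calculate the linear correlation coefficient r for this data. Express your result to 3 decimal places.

n = 6, Σa = 121, Σb = 260.2, Σa² = 2534.6, Σb² = 11783.16, Σab = 5132.3
nΣab − ΣaΣb = 30793.8 − 31484.2 = -690.4
nΣa² − (Σa)² = 15207.6 − 14641 = 566.6; nΣb² − (Σb)² = 70698.96 − 67704.04 = 2994.92
r = -690.4 / √(566.6 × 2994.92) = -690.4 / 1302.6595 ≈ -0.530

-0.530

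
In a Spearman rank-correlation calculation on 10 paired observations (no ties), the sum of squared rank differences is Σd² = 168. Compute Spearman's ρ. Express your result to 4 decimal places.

-0.0182

ρ = 1 − 6Σd² / [n(n²−1)] = 1 − 6×168 / (10×99)
  = 1 − 1008/990 = 1 − 1.01818 ≈ -0.0182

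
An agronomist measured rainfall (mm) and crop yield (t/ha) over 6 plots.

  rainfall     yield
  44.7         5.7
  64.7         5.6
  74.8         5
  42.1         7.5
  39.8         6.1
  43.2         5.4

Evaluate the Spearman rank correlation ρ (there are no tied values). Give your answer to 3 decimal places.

Rank rainfall: 4, 5, 6, 2, 1, 3
Rank yield: 4, 3, 1, 6, 5, 2
d = rank(rainfall) − rank(yield): 0, 2, 5, -4, -4, 1; Σd² = 62
ρ = 1 − 6Σd² / [n(n²−1)] = 1 − 6×62 / (6×35) = 1 − 372/210 ≈ -0.771

-0.771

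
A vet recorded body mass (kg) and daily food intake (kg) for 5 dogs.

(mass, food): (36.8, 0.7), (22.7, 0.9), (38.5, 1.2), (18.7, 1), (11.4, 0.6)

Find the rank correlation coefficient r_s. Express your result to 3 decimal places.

Rank mass: 4, 3, 5, 2, 1
Rank food: 2, 3, 5, 4, 1
d = rank(mass) − rank(food): 2, 0, 0, -2, 0; Σd² = 8
ρ = 1 − 6Σd² / [n(n²−1)] = 1 − 6×8 / (5×24) = 1 − 48/120 ≈ 0.600

0.600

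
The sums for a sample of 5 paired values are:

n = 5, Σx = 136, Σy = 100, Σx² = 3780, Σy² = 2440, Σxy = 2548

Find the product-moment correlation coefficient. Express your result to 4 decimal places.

-0.9122

r = (nΣxy − ΣxΣy) / √[(nΣx² − (Σx)²)(nΣy² − (Σy)²)]
Numerator: 5×2548 − 136×100 = -860
Denominator: √[(18900 − 18496)(12200 − 10000)] = √[404 × 2200] = 942.7619
r = -860 / 942.7619 ≈ -0.9122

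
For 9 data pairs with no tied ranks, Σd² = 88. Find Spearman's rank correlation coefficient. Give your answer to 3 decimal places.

0.267

ρ = 1 − 6Σd² / [n(n²−1)] = 1 − 6×88 / (9×80)
  = 1 − 528/720 = 1 − 0.7333 ≈ 0.267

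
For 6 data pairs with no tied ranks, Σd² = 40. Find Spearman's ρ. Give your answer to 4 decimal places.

-0.1429

ρ = 1 − 6Σd² / [n(n²−1)] = 1 − 6×40 / (6×35)
  = 1 − 240/210 = 1 − 1.14286 ≈ -0.1429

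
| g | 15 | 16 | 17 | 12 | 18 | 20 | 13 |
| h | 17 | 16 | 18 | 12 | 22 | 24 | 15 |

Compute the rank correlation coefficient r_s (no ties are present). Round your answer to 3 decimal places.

0.964

Rank g: 3, 4, 5, 1, 6, 7, 2
Rank h: 4, 3, 5, 1, 6, 7, 2
d = rank(g) − rank(h): -1, 1, 0, 0, 0, 0, 0; Σd² = 2
ρ = 1 − 6Σd² / [n(n²−1)] = 1 − 6×2 / (7×48) = 1 − 12/336 ≈ 0.964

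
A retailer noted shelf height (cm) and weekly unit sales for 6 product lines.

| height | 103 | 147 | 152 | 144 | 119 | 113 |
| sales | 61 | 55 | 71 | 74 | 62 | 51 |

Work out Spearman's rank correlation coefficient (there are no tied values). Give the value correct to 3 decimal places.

0.429

Rank height: 1, 5, 6, 4, 3, 2
Rank sales: 3, 2, 5, 6, 4, 1
d = rank(height) − rank(sales): -2, 3, 1, -2, -1, 1; Σd² = 20
ρ = 1 − 6Σd² / [n(n²−1)] = 1 − 6×20 / (6×35) = 1 − 120/210 ≈ 0.429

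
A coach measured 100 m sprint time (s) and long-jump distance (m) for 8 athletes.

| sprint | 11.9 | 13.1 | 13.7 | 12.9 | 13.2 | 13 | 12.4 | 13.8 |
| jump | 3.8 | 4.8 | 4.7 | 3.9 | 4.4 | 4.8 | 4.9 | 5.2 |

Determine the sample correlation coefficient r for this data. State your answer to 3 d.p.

n = 8, Σx = 104, Σy = 36.5, Σx² = 1354.76, Σy² = 168.23, Σxy = 475.8
nΣxy − ΣxΣy = 3806.4 − 3796 = 10.4
nΣx² − (Σx)² = 10838.08 − 10816 = 22.08; nΣy² − (Σy)² = 1345.84 − 1332.25 = 13.59
r = 10.4 / √(22.08 × 13.59) = 10.4 / 17.3224 ≈ 0.600

0.600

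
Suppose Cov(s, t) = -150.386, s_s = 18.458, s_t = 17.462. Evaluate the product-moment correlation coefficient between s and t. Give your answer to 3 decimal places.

r = Cov(s,t) / (s_s · s_t) = -150.386 / (18.458 × 17.462)
  = -150.386 / 322.3136 ≈ -0.467

-0.467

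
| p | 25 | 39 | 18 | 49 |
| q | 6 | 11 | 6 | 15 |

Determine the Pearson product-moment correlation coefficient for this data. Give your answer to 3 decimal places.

0.976

n = 4, Σp = 131, Σq = 38, Σp² = 4871, Σq² = 418, Σpq = 1422
nΣpq − ΣpΣq = 5688 − 4978 = 710
nΣp² − (Σp)² = 19484 − 17161 = 2323; nΣq² − (Σq)² = 1672 − 1444 = 228
r = 710 / √(2323 × 228) = 710 / 727.7664 ≈ 0.976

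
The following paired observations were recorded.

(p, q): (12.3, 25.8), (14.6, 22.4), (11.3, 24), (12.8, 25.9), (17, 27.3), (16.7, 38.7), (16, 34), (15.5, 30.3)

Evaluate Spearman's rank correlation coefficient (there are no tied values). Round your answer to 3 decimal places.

0.714

Rank p: 2, 4, 1, 3, 8, 7, 6, 5
Rank q: 3, 1, 2, 4, 5, 8, 7, 6
d = rank(p) − rank(q): -1, 3, -1, -1, 3, -1, -1, -1; Σd² = 24
ρ = 1 − 6Σd² / [n(n²−1)] = 1 − 6×24 / (8×63) = 1 − 144/504 ≈ 0.714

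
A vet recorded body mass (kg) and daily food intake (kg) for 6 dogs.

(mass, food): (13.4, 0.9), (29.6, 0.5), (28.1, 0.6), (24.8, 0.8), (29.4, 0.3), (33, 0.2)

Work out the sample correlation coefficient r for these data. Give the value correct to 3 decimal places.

-0.857

n = 6, Σx = 158.3, Σy = 3.3, Σx² = 4413.73, Σy² = 2.19, Σxy = 78.98
nΣxy − ΣxΣy = 473.88 − 522.39 = -48.51
nΣx² − (Σx)² = 26482.38 − 25058.89 = 1423.49; nΣy² − (Σy)² = 13.14 − 10.89 = 2.25
r = -48.51 / √(1423.49 × 2.25) = -48.51 / 56.5937 ≈ -0.857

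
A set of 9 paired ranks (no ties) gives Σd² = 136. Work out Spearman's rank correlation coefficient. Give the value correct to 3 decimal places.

-0.133

ρ = 1 − 6Σd² / [n(n²−1)] = 1 − 6×136 / (9×80)
  = 1 − 816/720 = 1 − 1.1333 ≈ -0.133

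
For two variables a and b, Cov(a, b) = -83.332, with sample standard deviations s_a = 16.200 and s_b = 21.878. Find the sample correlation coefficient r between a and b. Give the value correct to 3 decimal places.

-0.235

r = Cov(a,b) / (s_a · s_b) = -83.332 / (16.200 × 21.878)
  = -83.332 / 354.4236 ≈ -0.235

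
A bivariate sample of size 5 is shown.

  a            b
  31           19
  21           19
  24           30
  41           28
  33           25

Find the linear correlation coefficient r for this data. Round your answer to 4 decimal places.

0.3194

n = 5, Σa = 150, Σb = 121, Σa² = 4748, Σb² = 3031, Σab = 3681
nΣab − ΣaΣb = 18405 − 18150 = 255
nΣa² − (Σa)² = 23740 − 22500 = 1240; nΣb² − (Σb)² = 15155 − 14641 = 514
r = 255 / √(1240 × 514) = 255 / 798.3483 ≈ 0.3194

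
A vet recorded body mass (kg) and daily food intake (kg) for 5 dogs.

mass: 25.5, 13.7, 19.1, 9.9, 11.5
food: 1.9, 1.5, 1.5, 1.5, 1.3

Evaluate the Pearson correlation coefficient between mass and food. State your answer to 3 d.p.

0.843

n = 5, Σx = 79.7, Σy = 7.7, Σx² = 1433.01, Σy² = 12.05, Σxy = 127.45
nΣxy − ΣxΣy = 637.25 − 613.69 = 23.56
nΣx² − (Σx)² = 7165.05 − 6352.09 = 812.96; nΣy² − (Σy)² = 60.25 − 59.29 = 0.96
r = 23.56 / √(812.96 × 0.96) = 23.56 / 27.9364 ≈ 0.843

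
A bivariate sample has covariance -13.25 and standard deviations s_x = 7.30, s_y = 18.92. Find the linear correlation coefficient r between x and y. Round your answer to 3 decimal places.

-0.096

r = Cov(x,y) / (s_x · s_y) = -13.25 / (7.30 × 18.92)
  = -13.25 / 138.1160 ≈ -0.096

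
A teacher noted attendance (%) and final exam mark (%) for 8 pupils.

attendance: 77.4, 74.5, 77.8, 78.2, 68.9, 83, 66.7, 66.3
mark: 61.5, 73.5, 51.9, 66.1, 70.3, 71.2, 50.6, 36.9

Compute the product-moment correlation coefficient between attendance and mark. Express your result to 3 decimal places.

0.550

n = 8, Σx = 592.8, Σy = 482, Σx² = 44189.88, Σy² = 30180.82, Σxy = 36017.45
nΣxy − ΣxΣy = 288139.6 − 285729.6 = 2410
nΣx² − (Σx)² = 353519.04 − 351411.84 = 2107.2; nΣy² − (Σy)² = 241446.56 − 232324 = 9122.56
r = 2410 / √(2107.2 × 9122.56) = 2410 / 4384.4108 ≈ 0.550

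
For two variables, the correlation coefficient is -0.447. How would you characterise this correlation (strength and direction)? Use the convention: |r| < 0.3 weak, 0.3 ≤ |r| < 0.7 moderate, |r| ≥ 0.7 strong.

r = -0.447 < 0 so the relationship is negative.
|r| = 0.447, which falls in the moderate range.

moderate negative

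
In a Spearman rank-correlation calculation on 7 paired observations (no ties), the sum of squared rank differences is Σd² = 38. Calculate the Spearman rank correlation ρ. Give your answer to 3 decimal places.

0.321

ρ = 1 − 6Σd² / [n(n²−1)] = 1 − 6×38 / (7×48)
  = 1 − 228/336 = 1 − 0.6786 ≈ 0.321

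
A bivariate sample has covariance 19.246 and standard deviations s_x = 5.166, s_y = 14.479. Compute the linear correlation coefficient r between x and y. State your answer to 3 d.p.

r = Cov(x,y) / (s_x · s_y) = 19.246 / (5.166 × 14.479)
  = 19.246 / 74.7985 ≈ 0.257

0.257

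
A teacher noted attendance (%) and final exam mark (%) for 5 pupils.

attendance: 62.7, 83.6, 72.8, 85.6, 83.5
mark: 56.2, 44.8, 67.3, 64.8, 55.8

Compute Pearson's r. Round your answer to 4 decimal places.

n = 5, Σx = 388.2, Σy = 288.9, Σx² = 30519.7, Σy² = 17007.45, Σxy = 22374.64
nΣxy − ΣxΣy = 111873.2 − 112150.98 = -277.78
nΣx² − (Σx)² = 152598.5 − 150699.24 = 1899.26; nΣy² − (Σy)² = 85037.25 − 83463.21 = 1574.04
r = -277.78 / √(1899.26 × 1574.04) = -277.78 / 1729.0203 ≈ -0.1607

-0.1607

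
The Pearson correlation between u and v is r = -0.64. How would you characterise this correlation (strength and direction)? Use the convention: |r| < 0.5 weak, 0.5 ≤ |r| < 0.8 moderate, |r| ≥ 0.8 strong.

r = -0.64 < 0 so the relationship is negative.
|r| = 0.64, which falls in the moderate range.

moderate negative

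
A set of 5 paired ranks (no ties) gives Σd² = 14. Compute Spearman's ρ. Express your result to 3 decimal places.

ρ = 1 − 6Σd² / [n(n²−1)] = 1 − 6×14 / (5×24)
  = 1 − 84/120 = 1 − 0.7000 ≈ 0.300

0.300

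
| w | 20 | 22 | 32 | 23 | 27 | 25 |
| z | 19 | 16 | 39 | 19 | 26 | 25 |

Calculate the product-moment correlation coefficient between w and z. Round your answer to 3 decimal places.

n = 6, Σw = 149, Σz = 144, Σw² = 3791, Σz² = 3800, Σwz = 3744
nΣwz − ΣwΣz = 22464 − 21456 = 1008
nΣw² − (Σw)² = 22746 − 22201 = 545; nΣz² − (Σz)² = 22800 − 20736 = 2064
r = 1008 / √(545 × 2064) = 1008 / 1060.6036 ≈ 0.950

0.950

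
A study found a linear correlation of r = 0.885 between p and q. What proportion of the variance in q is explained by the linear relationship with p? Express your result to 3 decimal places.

r² = (0.885)² = 0.783

0.783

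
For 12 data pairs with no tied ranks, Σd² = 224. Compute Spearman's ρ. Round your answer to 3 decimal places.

0.217

ρ = 1 − 6Σd² / [n(n²−1)] = 1 − 6×224 / (12×143)
  = 1 − 1344/1716 = 1 − 0.7832 ≈ 0.217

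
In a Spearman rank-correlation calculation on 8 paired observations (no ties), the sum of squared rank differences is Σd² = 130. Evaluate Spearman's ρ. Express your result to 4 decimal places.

ρ = 1 − 6Σd² / [n(n²−1)] = 1 − 6×130 / (8×63)
  = 1 − 780/504 = 1 − 1.54762 ≈ -0.5476

-0.5476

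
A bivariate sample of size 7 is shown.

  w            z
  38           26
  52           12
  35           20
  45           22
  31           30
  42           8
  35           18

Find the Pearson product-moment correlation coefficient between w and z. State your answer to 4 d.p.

n = 7, Σw = 278, Σz = 136, Σw² = 11348, Σz² = 2992, Σwz = 5198
nΣwz − ΣwΣz = 36386 − 37808 = -1422
nΣw² − (Σw)² = 79436 − 77284 = 2152; nΣz² − (Σz)² = 20944 − 18496 = 2448
r = -1422 / √(2152 × 2448) = -1422 / 2295.2333 ≈ -0.6195

-0.6195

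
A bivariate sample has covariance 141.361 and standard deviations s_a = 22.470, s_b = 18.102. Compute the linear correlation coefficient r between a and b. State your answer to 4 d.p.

r = Cov(a,b) / (s_a · s_b) = 141.361 / (22.470 × 18.102)
  = 141.361 / 406.7519 ≈ 0.3475

0.3475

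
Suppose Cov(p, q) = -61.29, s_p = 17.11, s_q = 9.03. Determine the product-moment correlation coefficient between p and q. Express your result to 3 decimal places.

r = Cov(p,q) / (s_p · s_q) = -61.29 / (17.11 × 9.03)
  = -61.29 / 154.5033 ≈ -0.397

-0.397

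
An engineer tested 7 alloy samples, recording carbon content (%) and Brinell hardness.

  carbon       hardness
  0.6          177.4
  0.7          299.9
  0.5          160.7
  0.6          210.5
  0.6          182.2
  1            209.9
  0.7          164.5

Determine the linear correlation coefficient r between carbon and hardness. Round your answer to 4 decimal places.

n = 7, Σx = 4.7, Σy = 1405.1, Σx² = 3.31, Σy² = 295860.61, Σxy = 957.39
nΣxy − ΣxΣy = 6701.73 − 6603.97 = 97.76
nΣx² − (Σx)² = 23.17 − 22.09 = 1.08; nΣy² − (Σy)² = 2071024.27 − 1974306.01 = 96718.26
r = 97.76 / √(1.08 × 96718.26) = 97.76 / 323.1961 ≈ 0.3025

0.3025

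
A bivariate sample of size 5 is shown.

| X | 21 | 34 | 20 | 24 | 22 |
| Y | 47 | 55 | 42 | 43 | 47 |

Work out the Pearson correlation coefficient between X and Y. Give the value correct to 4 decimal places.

0.8624

n = 5, ΣX = 121, ΣY = 234, ΣX² = 3057, ΣY² = 11056, ΣXY = 5763
nΣXY − ΣXΣY = 28815 − 28314 = 501
nΣX² − (ΣX)² = 15285 − 14641 = 644; nΣY² − (ΣY)² = 55280 − 54756 = 524
r = 501 / √(644 × 524) = 501 / 580.9096 ≈ 0.8624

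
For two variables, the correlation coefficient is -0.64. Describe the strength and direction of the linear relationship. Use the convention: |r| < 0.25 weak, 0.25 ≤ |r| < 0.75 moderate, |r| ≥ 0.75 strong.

r = -0.64 < 0 so the relationship is negative.
|r| = 0.64, which falls in the moderate range.

moderate negative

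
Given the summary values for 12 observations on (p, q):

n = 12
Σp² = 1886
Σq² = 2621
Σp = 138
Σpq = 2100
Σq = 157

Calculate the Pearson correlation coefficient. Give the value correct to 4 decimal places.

r = (nΣpq − ΣpΣq) / √[(nΣp² − (Σp)²)(nΣq² − (Σq)²)]
Numerator: 12×2100 − 138×157 = 3534
Denominator: √[(22632 − 19044)(31452 − 24649)] = √[3588 × 6803] = 4940.5631
r = 3534 / 4940.5631 ≈ 0.7153

0.7153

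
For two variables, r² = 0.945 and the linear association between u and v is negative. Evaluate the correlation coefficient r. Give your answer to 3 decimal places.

-0.972

|r| = √0.945 = 0.972
The association is negative, so r = −0.972.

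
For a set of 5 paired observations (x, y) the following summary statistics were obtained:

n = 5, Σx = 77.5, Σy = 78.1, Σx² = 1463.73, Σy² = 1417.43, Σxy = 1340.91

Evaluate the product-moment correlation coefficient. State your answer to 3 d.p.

r = (nΣxy − ΣxΣy) / √[(nΣx² − (Σx)²)(nΣy² − (Σy)²)]
Numerator: 5×1340.91 − 77.5×78.1 = 651.8
Denominator: √[(7318.65 − 6006.25)(7087.15 − 6099.61)] = √[1312.4 × 987.54] = 1138.4408
r = 651.8 / 1138.4408 ≈ 0.573

0.573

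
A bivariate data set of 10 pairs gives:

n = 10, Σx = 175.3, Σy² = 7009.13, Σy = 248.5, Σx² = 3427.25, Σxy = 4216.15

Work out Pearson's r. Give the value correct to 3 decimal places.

r = (nΣxy − ΣxΣy) / √[(nΣx² − (Σx)²)(nΣy² − (Σy)²)]
Numerator: 10×4216.15 − 175.3×248.5 = -1400.55
Denominator: √[(34272.5 − 30730.09)(70091.3 − 61752.25)] = √[3542.41 × 8339.05] = 5435.1020
r = -1400.55 / 5435.1020 ≈ -0.258

-0.258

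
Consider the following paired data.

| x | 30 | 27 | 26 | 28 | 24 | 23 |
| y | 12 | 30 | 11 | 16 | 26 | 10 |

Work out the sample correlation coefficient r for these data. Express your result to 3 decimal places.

-0.064

n = 6, Σx = 158, Σy = 105, Σx² = 4194, Σy² = 2197, Σxy = 2758
nΣxy − ΣxΣy = 16548 − 16590 = -42
nΣx² − (Σx)² = 25164 − 24964 = 200; nΣy² − (Σy)² = 13182 − 11025 = 2157
r = -42 / √(200 × 2157) = -42 / 656.8105 ≈ -0.064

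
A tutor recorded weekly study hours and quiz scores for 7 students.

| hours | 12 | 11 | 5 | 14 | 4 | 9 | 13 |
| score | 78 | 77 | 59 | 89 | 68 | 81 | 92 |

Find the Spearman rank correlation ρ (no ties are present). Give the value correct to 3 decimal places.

0.821

Rank hours: 5, 4, 2, 7, 1, 3, 6
Rank score: 4, 3, 1, 6, 2, 5, 7
d = rank(hours) − rank(score): 1, 1, 1, 1, -1, -2, -1; Σd² = 10
ρ = 1 − 6Σd² / [n(n²−1)] = 1 − 6×10 / (7×48) = 1 − 60/336 ≈ 0.821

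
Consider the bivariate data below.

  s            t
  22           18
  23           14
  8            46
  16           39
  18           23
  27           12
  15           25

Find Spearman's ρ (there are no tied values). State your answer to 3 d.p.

-0.964

Rank s: 5, 6, 1, 3, 4, 7, 2
Rank t: 3, 2, 7, 6, 4, 1, 5
d = rank(s) − rank(t): 2, 4, -6, -3, 0, 6, -3; Σd² = 110
ρ = 1 − 6Σd² / [n(n²−1)] = 1 − 6×110 / (7×48) = 1 − 660/336 ≈ -0.964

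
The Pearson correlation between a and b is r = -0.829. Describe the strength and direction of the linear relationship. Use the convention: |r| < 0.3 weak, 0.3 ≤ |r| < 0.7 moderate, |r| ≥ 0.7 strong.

strong negative

r = -0.829 < 0 so the relationship is negative.
|r| = 0.829, which falls in the strong range.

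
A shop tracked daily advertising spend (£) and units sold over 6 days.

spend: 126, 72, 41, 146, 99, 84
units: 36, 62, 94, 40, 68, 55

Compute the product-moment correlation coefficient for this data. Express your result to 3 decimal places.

n = 6, Σx = 568, Σy = 355, Σx² = 60914, Σy² = 23225, Σxy = 30046
nΣxy − ΣxΣy = 180276 − 201640 = -21364
nΣx² − (Σx)² = 365484 − 322624 = 42860; nΣy² − (Σy)² = 139350 − 126025 = 13325
r = -21364 / √(42860 × 13325) = -21364 / 23897.8974 ≈ -0.894

-0.894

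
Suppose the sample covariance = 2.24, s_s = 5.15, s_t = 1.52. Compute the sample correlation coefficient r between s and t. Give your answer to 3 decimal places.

0.286

r = Cov(s,t) / (s_s · s_t) = 2.24 / (5.15 × 1.52)
  = 2.24 / 7.8280 ≈ 0.286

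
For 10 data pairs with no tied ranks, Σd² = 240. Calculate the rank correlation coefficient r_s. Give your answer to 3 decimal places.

ρ = 1 − 6Σd² / [n(n²−1)] = 1 − 6×240 / (10×99)
  = 1 − 1440/990 = 1 − 1.4545 ≈ -0.455

-0.455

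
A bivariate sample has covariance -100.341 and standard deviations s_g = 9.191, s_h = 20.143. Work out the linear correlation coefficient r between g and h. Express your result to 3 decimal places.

r = Cov(g,h) / (s_g · s_h) = -100.341 / (9.191 × 20.143)
  = -100.341 / 185.1343 ≈ -0.542

-0.542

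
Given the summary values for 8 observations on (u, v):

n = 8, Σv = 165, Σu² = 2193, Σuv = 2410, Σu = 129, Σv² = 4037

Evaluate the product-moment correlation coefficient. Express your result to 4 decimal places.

-0.9370

r = (nΣuv − ΣuΣv) / √[(nΣu² − (Σu)²)(nΣv² − (Σv)²)]
Numerator: 8×2410 − 129×165 = -2005
Denominator: √[(17544 − 16641)(32296 − 27225)] = √[903 × 5071] = 2139.8862
r = -2005 / 2139.8862 ≈ -0.9370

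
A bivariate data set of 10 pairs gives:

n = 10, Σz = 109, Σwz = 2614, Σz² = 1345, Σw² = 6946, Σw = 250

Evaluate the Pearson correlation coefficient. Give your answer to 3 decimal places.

r = (nΣwz − ΣwΣz) / √[(nΣw² − (Σw)²)(nΣz² − (Σz)²)]
Numerator: 10×2614 − 250×109 = -1110
Denominator: √[(69460 − 62500)(13450 − 11881)] = √[6960 × 1569] = 3304.5786
r = -1110 / 3304.5786 ≈ -0.336

-0.336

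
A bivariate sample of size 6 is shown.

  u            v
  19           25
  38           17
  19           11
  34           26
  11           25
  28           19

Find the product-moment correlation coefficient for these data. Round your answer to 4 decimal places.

-0.1102

n = 6, Σu = 149, Σv = 123, Σu² = 4227, Σv² = 2697, Σuv = 3021
nΣuv − ΣuΣv = 18126 − 18327 = -201
nΣu² − (Σu)² = 25362 − 22201 = 3161; nΣv² − (Σv)² = 16182 − 15129 = 1053
r = -201 / √(3161 × 1053) = -201 / 1824.4268 ≈ -0.1102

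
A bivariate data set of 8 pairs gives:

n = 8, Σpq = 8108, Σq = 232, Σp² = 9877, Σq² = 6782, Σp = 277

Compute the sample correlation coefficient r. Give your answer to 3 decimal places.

r = (nΣpq − ΣpΣq) / √[(nΣp² − (Σp)²)(nΣq² − (Σq)²)]
Numerator: 8×8108 − 277×232 = 600
Denominator: √[(79016 − 76729)(54256 − 53824)] = √[2287 × 432] = 993.9738
r = 600 / 993.9738 ≈ 0.604

0.604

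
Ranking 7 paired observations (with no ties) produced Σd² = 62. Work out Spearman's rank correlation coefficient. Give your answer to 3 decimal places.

-0.107

ρ = 1 − 6Σd² / [n(n²−1)] = 1 − 6×62 / (7×48)
  = 1 − 372/336 = 1 − 1.1071 ≈ -0.107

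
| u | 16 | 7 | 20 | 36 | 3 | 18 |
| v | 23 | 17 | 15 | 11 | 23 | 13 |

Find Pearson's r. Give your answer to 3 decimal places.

-0.732

n = 6, Σu = 100, Σv = 102, Σu² = 2334, Σv² = 1862, Σuv = 1486
nΣuv − ΣuΣv = 8916 − 10200 = -1284
nΣu² − (Σu)² = 14004 − 10000 = 4004; nΣv² − (Σv)² = 11172 − 10404 = 768
r = -1284 / √(4004 × 768) = -1284 / 1753.5883 ≈ -0.732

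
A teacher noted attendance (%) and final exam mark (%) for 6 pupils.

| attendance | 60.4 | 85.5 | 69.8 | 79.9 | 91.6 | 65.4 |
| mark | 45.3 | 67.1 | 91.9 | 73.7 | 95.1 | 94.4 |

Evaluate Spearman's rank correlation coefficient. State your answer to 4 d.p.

Rank attendance: 1, 5, 3, 4, 6, 2
Rank mark: 1, 2, 4, 3, 6, 5
d = rank(attendance) − rank(mark): 0, 3, -1, 1, 0, -3; Σd² = 20
ρ = 1 − 6Σd² / [n(n²−1)] = 1 − 6×20 / (6×35) = 1 − 120/210 ≈ 0.4286

0.4286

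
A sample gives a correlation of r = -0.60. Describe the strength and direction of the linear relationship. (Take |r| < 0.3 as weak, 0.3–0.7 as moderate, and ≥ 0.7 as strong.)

r = -0.60 < 0 so the relationship is negative.
|r| = 0.60, which falls in the moderate range.

moderate negative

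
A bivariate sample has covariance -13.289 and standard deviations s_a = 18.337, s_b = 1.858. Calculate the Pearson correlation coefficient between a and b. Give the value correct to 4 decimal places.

r = Cov(a,b) / (s_a · s_b) = -13.289 / (18.337 × 1.858)
  = -13.289 / 34.0701 ≈ -0.3900

-0.3900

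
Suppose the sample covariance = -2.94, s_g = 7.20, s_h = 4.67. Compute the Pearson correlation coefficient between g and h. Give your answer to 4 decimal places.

-0.0874

r = Cov(g,h) / (s_g · s_h) = -2.94 / (7.20 × 4.67)
  = -2.94 / 33.6240 ≈ -0.0874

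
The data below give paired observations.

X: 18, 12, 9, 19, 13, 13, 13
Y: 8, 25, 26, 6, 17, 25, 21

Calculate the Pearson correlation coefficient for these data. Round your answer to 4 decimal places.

-0.9353

n = 7, ΣX = 97, ΣY = 128, ΣX² = 1417, ΣY² = 2756, ΣXY = 1611
nΣXY − ΣXΣY = 11277 − 12416 = -1139
nΣX² − (ΣX)² = 9919 − 9409 = 510; nΣY² − (ΣY)² = 19292 − 16384 = 2908
r = -1139 / √(510 × 2908) = -1139 / 1217.8177 ≈ -0.9353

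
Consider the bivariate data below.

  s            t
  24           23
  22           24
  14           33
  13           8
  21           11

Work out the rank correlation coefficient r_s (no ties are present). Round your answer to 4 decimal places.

Rank s: 5, 4, 2, 1, 3
Rank t: 3, 4, 5, 1, 2
d = rank(s) − rank(t): 2, 0, -3, 0, 1; Σd² = 14
ρ = 1 − 6Σd² / [n(n²−1)] = 1 − 6×14 / (5×24) = 1 − 84/120 ≈ 0.3000

0.3000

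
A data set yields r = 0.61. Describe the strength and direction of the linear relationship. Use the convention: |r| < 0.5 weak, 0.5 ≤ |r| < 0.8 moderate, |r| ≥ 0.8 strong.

r = 0.61 > 0 so the relationship is positive.
|r| = 0.61, which falls in the moderate range.

moderate positive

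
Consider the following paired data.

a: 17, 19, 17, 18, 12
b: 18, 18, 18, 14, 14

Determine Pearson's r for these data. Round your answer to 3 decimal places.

n = 5, Σa = 83, Σb = 82, Σa² = 1407, Σb² = 1364, Σab = 1374
nΣab − ΣaΣb = 6870 − 6806 = 64
nΣa² − (Σa)² = 7035 − 6889 = 146; nΣb² − (Σb)² = 6820 − 6724 = 96
r = 64 / √(146 × 96) = 64 / 118.3892 ≈ 0.541

0.541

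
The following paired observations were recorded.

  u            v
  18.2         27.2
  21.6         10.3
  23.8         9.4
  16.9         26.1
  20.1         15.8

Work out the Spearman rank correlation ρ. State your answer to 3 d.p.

-0.900

Rank u: 2, 4, 5, 1, 3
Rank v: 5, 2, 1, 4, 3
d = rank(u) − rank(v): -3, 2, 4, -3, 0; Σd² = 38
ρ = 1 − 6Σd² / [n(n²−1)] = 1 − 6×38 / (5×24) = 1 − 228/120 ≈ -0.900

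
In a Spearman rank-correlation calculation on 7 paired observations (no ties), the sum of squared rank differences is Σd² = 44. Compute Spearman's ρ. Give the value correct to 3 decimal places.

0.214

ρ = 1 − 6Σd² / [n(n²−1)] = 1 − 6×44 / (7×48)
  = 1 − 264/336 = 1 − 0.7857 ≈ 0.214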